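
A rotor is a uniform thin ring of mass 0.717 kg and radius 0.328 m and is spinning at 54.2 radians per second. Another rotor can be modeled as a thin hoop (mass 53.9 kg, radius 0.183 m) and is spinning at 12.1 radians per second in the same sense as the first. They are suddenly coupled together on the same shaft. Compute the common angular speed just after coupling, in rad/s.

No external torque acts about the common axis, so total angular momentum is conserved.
Moments of inertia: I_A = (0.717)(0.328)² = 0.07714 kg·m²; I_B = (53.9)(0.183)² = 1.805 kg·m².
Taking A's sense as positive: L = (0.07714)(54.2) + (1.805)(12.1) = 26.02 kg·m²·rad/s.
Combined I = 0.07714 + 1.805 = 1.882 kg·m².
ω_f = L / I = 26.02 / 1.882 = 13.83 rad/s.

|ω_f| ≈ 13.8 rad/s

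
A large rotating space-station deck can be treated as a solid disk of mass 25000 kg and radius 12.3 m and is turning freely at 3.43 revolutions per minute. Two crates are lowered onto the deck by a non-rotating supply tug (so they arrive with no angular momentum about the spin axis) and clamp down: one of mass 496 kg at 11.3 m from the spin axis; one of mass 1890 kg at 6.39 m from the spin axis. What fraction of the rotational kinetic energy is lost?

fraction ≈ 0.0692

The added mass arrives with no angular momentum about the spin axis, and any external torque about the spin axis is negligible, so the system's angular momentum is conserved.
I_p = ½(25000)(12.3)² = 1.891e+06 kg·m².
Added inertia Σmr² = (496)(11.3)² + (1890)(6.39)² = 1.405e+05 kg·m²; I_f = 1.891e+06 + 1.405e+05 = 2.032e+06 kg·m².
ω_f = I_p ω_i / I_f = (1.891e+06)(3.43) / 2.032e+06 = 3.193 rpm.
KE_i = ½(1.891e+06)(0.3592 rad/s)² = 1.220e+05 J; KE_f = ½(2.032e+06)(0.3343)² = 1.136e+05 J.
Fraction lost = 0.06916.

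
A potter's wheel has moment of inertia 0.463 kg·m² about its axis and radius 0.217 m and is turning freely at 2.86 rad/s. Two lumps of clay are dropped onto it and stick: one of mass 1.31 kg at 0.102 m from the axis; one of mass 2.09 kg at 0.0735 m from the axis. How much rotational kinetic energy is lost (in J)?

energy lost ≈ 0.0967 J

No external torque acts about the axis; L_before = L_after.
Added inertia Σmr² = (1.31)(0.102)² + (2.09)(0.0735)² = 0.02492 kg·m²; I_f = 0.4630 + 0.02492 = 0.4879 kg·m².
ω_f = I_p ω_i / I_f = (0.4630)(2.86) / 0.4879 = 2.714 rad/s.
KE_i = ½(0.4630)(2.860 rad/s)² = 1.894 J; KE_f = ½(0.4879)(2.714)² = 1.797 J.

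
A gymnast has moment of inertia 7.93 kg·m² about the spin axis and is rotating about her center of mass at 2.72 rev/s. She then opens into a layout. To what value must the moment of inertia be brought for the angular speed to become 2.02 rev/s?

No external torque acts about the spin axis, so angular momentum is conserved.
I₂ = I₁ω₁ / ω₂ = (7.93)(2.72) / (2.02) = 10.68 kg·m².

I₂ ≈ 10.7 kg·m²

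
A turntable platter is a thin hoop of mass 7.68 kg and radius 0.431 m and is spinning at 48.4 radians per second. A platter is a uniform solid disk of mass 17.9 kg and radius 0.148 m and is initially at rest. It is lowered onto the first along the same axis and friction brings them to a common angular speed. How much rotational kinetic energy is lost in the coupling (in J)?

The coupling torques are internal; angular momentum about the shared axis is conserved.
Moments of inertia: I_A = (7.68)(0.431)² = 1.427 kg·m²; I_B = ½(17.9)(0.148)² = 0.1960 kg·m².
Taking A's sense as positive: L = (1.427)(48.4) = 69.05 kg·m²·rad/s.
Combined I = 1.427 + 0.1960 = 1.623 kg·m².
ω_f = L / I = 69.05 / 1.623 = 42.55 rad/s.
KE_i = ½ΣIω² = 1671 J; KE_f = ½(1.623)(42.55)² = 1469 J.

ΔKE lost ≈ 202 J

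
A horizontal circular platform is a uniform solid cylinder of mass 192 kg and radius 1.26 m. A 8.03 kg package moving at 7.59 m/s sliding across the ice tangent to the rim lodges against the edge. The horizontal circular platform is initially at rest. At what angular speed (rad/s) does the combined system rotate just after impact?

About the central axle the impulsive forces during the collision are internal, so angular momentum about that axis is conserved.
I_p = ½(192)(1.26)² = 152.4 kg·m². Taking the sense of the package's angular momentum as positive, L_{package} = m v R = (8.03)(7.59)(1.26) = 76.79 kg·m²/s.
L_i = 0 + 76.79 = 76.79 kg·m²/s.
After sticking, I_f = I_p + m R² = 152.4 + (8.03)(1.26)² = 165.2 kg·m².
ω_f = L_i / I_f = 76.79 / 165.2 = 0.4650 rad/s.

|ω_f| ≈ 0.465 rad/s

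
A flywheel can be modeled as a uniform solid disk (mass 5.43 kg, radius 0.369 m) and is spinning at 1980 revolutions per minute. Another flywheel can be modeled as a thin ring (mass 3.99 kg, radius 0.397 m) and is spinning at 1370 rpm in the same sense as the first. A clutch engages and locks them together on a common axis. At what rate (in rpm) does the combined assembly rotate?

The coupling torques are internal; angular momentum about the shared axis is conserved.
Moments of inertia: I_A = ½(5.43)(0.369)² = 0.3697 kg·m²; I_B = (3.99)(0.397)² = 0.6289 kg·m².
Taking A's sense as positive: L = (0.3697)(1980) + (0.6289)(1370) = 1593 kg·m²·rpm.
Combined I = 0.3697 + 0.6289 = 0.9985 kg·m².
ω_f = L / I = 1593 / 0.9985 = 1596 rpm.

|ω_f| ≈ 1600 rpm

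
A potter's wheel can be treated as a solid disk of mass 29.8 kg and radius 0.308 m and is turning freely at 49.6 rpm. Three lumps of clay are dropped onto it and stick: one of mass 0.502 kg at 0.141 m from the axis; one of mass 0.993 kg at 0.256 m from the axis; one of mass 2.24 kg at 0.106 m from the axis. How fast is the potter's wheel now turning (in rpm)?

No external torque acts about the axis; L_before = L_after.
I_p = ½(29.8)(0.308)² = 1.413 kg·m².
Added inertia Σmr² = (0.502)(0.141)² + (0.993)(0.256)² + (2.24)(0.106)² = 0.1002 kg·m²; I_f = 1.413 + 0.1002 = 1.514 kg·m².
ω_f = I_p ω_i / I_f = (1.413)(49.6) / 1.514 = 46.32 rpm.

ω_f ≈ 46.3 rpm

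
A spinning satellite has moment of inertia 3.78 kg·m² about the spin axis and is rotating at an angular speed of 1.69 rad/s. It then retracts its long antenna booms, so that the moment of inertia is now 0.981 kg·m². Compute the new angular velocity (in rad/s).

Angular momentum about the spin axis is conserved since the torque about it is zero.
ω₂ = I₁ω₁ / I₂ = (3.780)(1.69 rad/s) / (0.9810) = 6.512 rad/s.

ω₂ ≈ 6.51 rad/s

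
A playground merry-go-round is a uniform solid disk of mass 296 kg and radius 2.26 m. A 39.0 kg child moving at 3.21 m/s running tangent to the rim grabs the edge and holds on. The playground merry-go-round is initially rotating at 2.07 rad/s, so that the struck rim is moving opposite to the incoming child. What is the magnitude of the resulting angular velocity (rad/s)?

The axle reaction passes through the axle and exerts no torque about it; angular momentum about the axle is conserved through the impact.
I_p = ½(296)(2.26)² = 755.9 kg·m². Taking the sense of the child's angular momentum as positive, L_{child} = m v R = (39.0)(3.21)(2.26) = 282.9 kg·m²/s.
L_i = −I_p ω_p + m v R = −(755.9)(2.07) + 282.9 = -1282 kg·m²/s.
After sticking, I_f = I_p + m R² = 755.9 + (39.0)(2.26)² = 955.1 kg·m².
ω_f = L_i / I_f = -1282 / 955.1 = -1.342 rad/s.

|ω_f| ≈ 1.34 rad/s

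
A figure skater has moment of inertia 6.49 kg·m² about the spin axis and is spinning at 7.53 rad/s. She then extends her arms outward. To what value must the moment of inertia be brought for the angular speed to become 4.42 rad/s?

No external torque acts about the spin axis, so angular momentum is conserved.
I₂ = I₁ω₁ / ω₂ = (6.49)(7.53) / (4.42) = 11.06 kg·m².

I₂ ≈ 11.1 kg·m²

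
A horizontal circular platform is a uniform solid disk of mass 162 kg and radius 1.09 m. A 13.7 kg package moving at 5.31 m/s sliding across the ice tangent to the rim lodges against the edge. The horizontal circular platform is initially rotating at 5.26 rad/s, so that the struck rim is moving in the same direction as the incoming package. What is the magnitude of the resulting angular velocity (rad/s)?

|ω_f| ≈ 5.20 rad/s

About the central axle the impulsive forces during the collision are internal, so angular momentum about that axis is conserved.
I_p = ½(162)(1.09)² = 96.24 kg·m². Taking the sense of the package's angular momentum as positive, L_{package} = m v R = (13.7)(5.31)(1.09) = 79.29 kg·m²/s.
L_i = +I_p ω_p + m v R = +(96.24)(5.26) + 79.29 = 585.5 kg·m²/s.
After sticking, I_f = I_p + m R² = 96.24 + (13.7)(1.09)² = 112.5 kg·m².
ω_f = L_i / I_f = 585.5 / 112.5 = 5.204 rad/s.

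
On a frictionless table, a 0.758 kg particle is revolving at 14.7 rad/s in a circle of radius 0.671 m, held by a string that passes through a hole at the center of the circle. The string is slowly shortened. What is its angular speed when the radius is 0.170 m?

ω₂ ≈ 229 rad/s

The constraining force is radial, so m r² ω about the center is conserved.
ω₂ = ω₁ (r₁/r₂)² = (14.7)(0.671/0.170)² = 229.0 rad/s.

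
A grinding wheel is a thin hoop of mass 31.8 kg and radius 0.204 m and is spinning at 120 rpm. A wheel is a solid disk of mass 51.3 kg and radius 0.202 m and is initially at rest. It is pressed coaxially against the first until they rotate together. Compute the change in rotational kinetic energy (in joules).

The coupling torques are internal; angular momentum about the shared axis is conserved.
Moments of inertia: I_A = (31.8)(0.204)² = 1.323 kg·m²; I_B = ½(51.3)(0.202)² = 1.047 kg·m².
Taking A's sense as positive: L = (1.323)(120) = 158.8 kg·m²·rpm.
Combined I = 1.323 + 1.047 = 2.370 kg·m².
ω_f = L / I = 158.8 / 2.370 = 67.01 rpm.
KE_i = ½ΣIω² = 104.5 J; KE_f = ½(2.370)(7.017)² = 58.35 J.

ΔKE ≈ -46.1 J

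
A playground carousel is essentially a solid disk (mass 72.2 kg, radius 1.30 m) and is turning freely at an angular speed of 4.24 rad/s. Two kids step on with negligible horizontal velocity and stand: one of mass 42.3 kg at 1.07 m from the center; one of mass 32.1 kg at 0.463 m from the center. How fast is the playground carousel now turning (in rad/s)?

The added mass arrives with no angular momentum about the center, and any external torque about the center is negligible, so the system's angular momentum is conserved.
I_p = ½(72.2)(1.30)² = 61.01 kg·m².
Added inertia Σmr² = (42.3)(1.07)² + (32.1)(0.463)² = 55.31 kg·m²; I_f = 61.01 + 55.31 = 116.3 kg·m².
ω_f = I_p ω_i / I_f = (61.01)(4.24) / 116.3 = 2.224 rad/s.

ω_f ≈ 2.22 rad/s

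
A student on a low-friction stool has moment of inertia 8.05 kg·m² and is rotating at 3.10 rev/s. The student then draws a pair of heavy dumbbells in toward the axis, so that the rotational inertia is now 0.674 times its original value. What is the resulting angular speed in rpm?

Angular momentum about the spin axis is conserved since the torque about it is zero.
I₂ = 0.674 × 8.05 = 5.426 kg·m².
ω₂ = I₁ω₁ / I₂ = (8.050)(3.10 rev/s) / (5.426) = 4.599 rev/s = 276.0 rpm.

ω₂ ≈ 276 rpm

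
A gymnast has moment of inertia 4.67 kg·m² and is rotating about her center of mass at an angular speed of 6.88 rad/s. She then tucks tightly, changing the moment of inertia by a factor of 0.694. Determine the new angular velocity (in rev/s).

ω₂ ≈ 1.58 rev/s

Angular momentum about the spin axis is conserved since the torque about it is zero.
I₂ = 0.694 × 4.67 = 3.241 kg·m².
ω₂ = I₁ω₁ / I₂ = (4.670)(6.88 rad/s) / (3.241) = 9.914 rad/s = 1.578 rev/s.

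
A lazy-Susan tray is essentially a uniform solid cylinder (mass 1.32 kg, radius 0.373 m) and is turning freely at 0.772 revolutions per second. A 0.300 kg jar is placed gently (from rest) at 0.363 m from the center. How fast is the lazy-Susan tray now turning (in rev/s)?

The added mass arrives with no angular momentum about the center, and any external torque about the center is negligible, so the system's angular momentum is conserved.
I_p = ½(1.32)(0.373)² = 0.09183 kg·m².
Added inertia Σmr² = (0.300)(0.363)² = 0.03953 kg·m²; I_f = 0.09183 + 0.03953 = 0.1314 kg·m².
ω_f = I_p ω_i / I_f = (0.09183)(0.772) / 0.1314 = 0.5397 rev/s.

ω_f ≈ 0.540 rev/s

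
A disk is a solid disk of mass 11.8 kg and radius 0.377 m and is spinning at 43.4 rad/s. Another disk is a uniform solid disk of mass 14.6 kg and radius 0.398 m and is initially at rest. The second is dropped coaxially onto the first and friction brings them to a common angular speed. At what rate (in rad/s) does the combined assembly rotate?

No external torque acts about the common axis, so total angular momentum is conserved.
Moments of inertia: I_A = ½(11.8)(0.377)² = 0.8386 kg·m²; I_B = ½(14.6)(0.398)² = 1.156 kg·m².
Taking A's sense as positive: L = (0.8386)(43.4) = 36.39 kg·m²·rad/s.
Combined I = 0.8386 + 1.156 = 1.995 kg·m².
ω_f = L / I = 36.39 / 1.995 = 18.24 rad/s.

|ω_f| ≈ 18.2 rad/s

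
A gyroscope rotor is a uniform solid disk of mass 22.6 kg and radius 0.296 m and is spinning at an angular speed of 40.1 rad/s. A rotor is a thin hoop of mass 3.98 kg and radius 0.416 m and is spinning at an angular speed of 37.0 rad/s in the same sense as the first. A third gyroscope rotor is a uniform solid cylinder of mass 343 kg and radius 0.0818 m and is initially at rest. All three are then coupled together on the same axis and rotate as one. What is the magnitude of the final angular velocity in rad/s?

|ω_f| ≈ 23.1 rad/s

No external torque acts about the common axis, so total angular momentum is conserved.
Moments of inertia: I_A = ½(22.6)(0.296)² = 0.9901 kg·m²; I_B = (3.98)(0.416)² = 0.6888 kg·m²; I_C = ½(343)(0.0818)² = 1.148 kg·m².
Taking A's sense as positive: L = (0.9901)(40.1) + (0.6888)(37.0) = 65.19 kg·m²·rad/s.
Combined I = 0.9901 + 0.6888 + 1.148 = 2.826 kg·m².
ω_f = L / I = 65.19 / 2.826 = 23.06 rad/s.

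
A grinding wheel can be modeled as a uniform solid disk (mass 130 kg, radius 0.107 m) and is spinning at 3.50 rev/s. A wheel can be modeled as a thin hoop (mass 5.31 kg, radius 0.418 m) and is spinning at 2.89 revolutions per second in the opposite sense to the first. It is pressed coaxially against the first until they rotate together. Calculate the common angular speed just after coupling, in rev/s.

|ω_f| ≈ 0.0458 rev/s

The coupling torques are internal; angular momentum about the shared axis is conserved.
Moments of inertia: I_A = ½(130)(0.107)² = 0.7442 kg·m²; I_B = (5.31)(0.418)² = 0.9278 kg·m².
Taking A's sense as positive: L = (0.7442)(3.50) − (0.9278)(2.89) = -0.07665 kg·m²·rev/s.
Combined I = 0.7442 + 0.9278 = 1.672 kg·m².
ω_f = L / I = -0.07665 / 1.672 = -0.04584 rev/s.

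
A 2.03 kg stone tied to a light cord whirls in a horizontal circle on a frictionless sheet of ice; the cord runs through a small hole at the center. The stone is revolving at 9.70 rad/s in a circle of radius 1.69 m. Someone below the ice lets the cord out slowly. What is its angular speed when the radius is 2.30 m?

ω₂ ≈ 5.24 rad/s

No torque about the axis ⇒ m r₁² ω₁ = m r₂² ω₂.
ω₂ = ω₁ (r₁/r₂)² = (9.70)(1.69/2.30)² = 5.237 rad/s.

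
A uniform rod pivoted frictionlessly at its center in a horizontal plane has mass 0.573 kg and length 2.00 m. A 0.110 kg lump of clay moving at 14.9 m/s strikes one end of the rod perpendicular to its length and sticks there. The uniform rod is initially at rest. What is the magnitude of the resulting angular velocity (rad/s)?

The axle reaction passes through the pivot and exerts no torque about it; angular momentum about the pivot is conserved through the impact.
I_p = (1/12)(0.573)(2.00)² = 0.1910 kg·m². Taking the sense of the lump of clay's angular momentum as positive, L_{lump} = m v R = (0.110)(14.9)(2.00/2) = 1.639 kg·m²/s.
L_i = 0 + 1.639 = 1.639 kg·m²/s.
After sticking, I_f = I_p + m R² = 0.1910 + (0.110)(2.00/2)² = 0.3010 kg·m².
ω_f = L_i / I_f = 1.639 / 0.3010 = 5.445 rad/s.

|ω_f| ≈ 5.45 rad/s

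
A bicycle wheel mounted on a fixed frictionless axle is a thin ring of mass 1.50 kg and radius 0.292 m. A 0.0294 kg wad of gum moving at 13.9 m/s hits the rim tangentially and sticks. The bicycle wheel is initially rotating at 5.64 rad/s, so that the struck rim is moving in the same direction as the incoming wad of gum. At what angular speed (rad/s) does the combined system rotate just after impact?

|ω_f| ≈ 6.45 rad/s

About the axle the impulsive forces during the collision are internal, so angular momentum about that axis is conserved.
I_p = (1.50)(0.292)² = 0.1279 kg·m². Taking the sense of the wad of gum's angular momentum as positive, L_{wad} = m v R = (0.0294)(13.9)(0.292) = 0.1193 kg·m²/s.
L_i = +I_p ω_p + m v R = +(0.1279)(5.64) + 0.1193 = 0.8407 kg·m²/s.
After sticking, I_f = I_p + m R² = 0.1279 + (0.0294)(0.292)² = 0.1304 kg·m².
ω_f = L_i / I_f = 0.8407 / 0.1304 = 6.447 rad/s.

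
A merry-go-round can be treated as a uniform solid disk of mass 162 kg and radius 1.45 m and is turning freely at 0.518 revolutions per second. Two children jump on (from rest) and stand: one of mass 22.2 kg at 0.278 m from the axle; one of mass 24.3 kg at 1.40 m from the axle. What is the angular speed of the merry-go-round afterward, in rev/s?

ω_f ≈ 0.402 rev/s

The added mass arrives with no angular momentum about the axle, and any external torque about the axle is negligible, so the system's angular momentum is conserved.
I_p = ½(162)(1.45)² = 170.3 kg·m².
Added inertia Σmr² = (22.2)(0.278)² + (24.3)(1.40)² = 49.34 kg·m²; I_f = 170.3 + 49.34 = 219.6 kg·m².
ω_f = I_p ω_i / I_f = (170.3)(0.518) / 219.6 = 0.4016 rev/s.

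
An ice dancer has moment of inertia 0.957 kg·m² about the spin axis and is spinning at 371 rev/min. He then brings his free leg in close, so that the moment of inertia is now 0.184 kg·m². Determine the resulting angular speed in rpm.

No external torque acts about the spin axis, so angular momentum is conserved.
ω₂ = I₁ω₁ / I₂ = (0.9570)(371 rpm) / (0.1840) = 1930 rpm.

ω₂ ≈ 1930 rpm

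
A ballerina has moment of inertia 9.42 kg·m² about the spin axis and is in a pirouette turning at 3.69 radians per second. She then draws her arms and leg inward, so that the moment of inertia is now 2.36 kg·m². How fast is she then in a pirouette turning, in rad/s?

With no external torque about the axis, L is conserved: I₁ω₁ = I₂ω₂.
ω₂ = I₁ω₁ / I₂ = (9.420)(3.69 rad/s) / (2.360) = 14.73 rad/s.

ω₂ ≈ 14.7 rad/s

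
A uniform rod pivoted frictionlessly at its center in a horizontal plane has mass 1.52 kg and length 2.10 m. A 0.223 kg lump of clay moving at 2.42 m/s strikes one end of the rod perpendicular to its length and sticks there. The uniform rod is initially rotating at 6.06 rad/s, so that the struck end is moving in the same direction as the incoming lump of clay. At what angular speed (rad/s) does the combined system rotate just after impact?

|ω_f| ≈ 4.91 rad/s

The axle reaction passes through the pivot and exerts no torque about it; angular momentum about the pivot is conserved through the impact.
I_p = (1/12)(1.52)(2.10)² = 0.5586 kg·m². Taking the sense of the lump of clay's angular momentum as positive, L_{lump} = m v R = (0.223)(2.42)(2.10/2) = 0.5666 kg·m²/s.
L_i = +I_p ω_p + m v R = +(0.5586)(6.06) + 0.5666 = 3.952 kg·m²/s.
After sticking, I_f = I_p + m R² = 0.5586 + (0.223)(2.10/2)² = 0.8045 kg·m².
ω_f = L_i / I_f = 3.952 / 0.8045 = 4.912 rad/s.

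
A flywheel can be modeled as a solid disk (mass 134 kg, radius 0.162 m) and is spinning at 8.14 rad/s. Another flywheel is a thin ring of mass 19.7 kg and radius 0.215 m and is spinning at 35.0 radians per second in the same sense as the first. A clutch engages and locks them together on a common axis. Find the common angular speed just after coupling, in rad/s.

|ω_f| ≈ 17.3 rad/s

No external torque acts about the common axis, so total angular momentum is conserved.
Moments of inertia: I_A = ½(134)(0.162)² = 1.758 kg·m²; I_B = (19.7)(0.215)² = 0.9106 kg·m².
Taking A's sense as positive: L = (1.758)(8.14) + (0.9106)(35.0) = 46.19 kg·m²·rad/s.
Combined I = 1.758 + 0.9106 = 2.669 kg·m².
ω_f = L / I = 46.19 / 2.669 = 17.30 rad/s.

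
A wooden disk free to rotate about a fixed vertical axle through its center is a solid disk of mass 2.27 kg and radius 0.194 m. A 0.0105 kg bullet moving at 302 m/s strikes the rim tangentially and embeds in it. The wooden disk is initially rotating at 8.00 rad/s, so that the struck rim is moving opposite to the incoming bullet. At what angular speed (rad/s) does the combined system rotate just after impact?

The axle reaction passes through the axle and exerts no torque about it; angular momentum about the axle is conserved through the impact.
I_p = ½(2.27)(0.194)² = 0.04272 kg·m². Taking the sense of the bullet's angular momentum as positive, L_{bullet} = m v R = (0.0105)(302)(0.194) = 0.6152 kg·m²/s.
L_i = −I_p ω_p + m v R = −(0.04272)(8.00) + 0.6152 = 0.2734 kg·m²/s.
After sticking, I_f = I_p + m R² = 0.04272 + (0.0105)(0.194)² = 0.04311 kg·m².
ω_f = L_i / I_f = 0.2734 / 0.04311 = 6.343 rad/s.

|ω_f| ≈ 6.34 rad/s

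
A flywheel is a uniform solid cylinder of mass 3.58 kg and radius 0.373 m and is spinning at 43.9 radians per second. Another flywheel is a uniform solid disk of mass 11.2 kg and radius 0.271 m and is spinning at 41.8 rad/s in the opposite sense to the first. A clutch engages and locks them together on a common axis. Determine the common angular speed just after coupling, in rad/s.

The coupling torques are internal; angular momentum about the shared axis is conserved.
Moments of inertia: I_A = ½(3.58)(0.373)² = 0.2490 kg·m²; I_B = ½(11.2)(0.271)² = 0.4113 kg·m².
Taking A's sense as positive: L = (0.2490)(43.9) − (0.4113)(41.8) = -6.258 kg·m²·rad/s.
Combined I = 0.2490 + 0.4113 = 0.6603 kg·m².
ω_f = L / I = -6.258 / 0.6603 = -9.478 rad/s.

|ω_f| ≈ 9.48 rad/s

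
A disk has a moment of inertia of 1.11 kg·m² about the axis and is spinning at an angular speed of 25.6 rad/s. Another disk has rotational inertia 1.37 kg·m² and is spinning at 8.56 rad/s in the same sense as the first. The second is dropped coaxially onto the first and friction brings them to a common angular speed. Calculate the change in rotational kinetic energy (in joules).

The coupling torques are internal; angular momentum about the shared axis is conserved.
Taking A's sense as positive: L = (1.110)(25.6) + (1.370)(8.56) = 40.14 kg·m²·rad/s.
Combined I = 1.110 + 1.370 = 2.480 kg·m².
ω_f = L / I = 40.14 / 2.480 = 16.19 rad/s.
KE_i = ½ΣIω² = 413.9 J; KE_f = ½(2.480)(16.19)² = 324.9 J.

ΔKE ≈ -89.0 J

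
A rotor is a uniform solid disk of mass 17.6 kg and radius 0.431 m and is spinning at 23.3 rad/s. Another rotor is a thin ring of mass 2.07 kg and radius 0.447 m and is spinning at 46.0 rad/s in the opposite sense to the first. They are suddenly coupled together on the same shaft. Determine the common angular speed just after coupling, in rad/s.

The coupling torques are internal; angular momentum about the shared axis is conserved.
Moments of inertia: I_A = ½(17.6)(0.431)² = 1.635 kg·m²; I_B = (2.07)(0.447)² = 0.4136 kg·m².
Taking A's sense as positive: L = (1.635)(23.3) − (0.4136)(46.0) = 19.06 kg·m²·rad/s.
Combined I = 1.635 + 0.4136 = 2.048 kg·m².
ω_f = L / I = 19.06 / 2.048 = 9.307 rad/s.

|ω_f| ≈ 9.31 rad/s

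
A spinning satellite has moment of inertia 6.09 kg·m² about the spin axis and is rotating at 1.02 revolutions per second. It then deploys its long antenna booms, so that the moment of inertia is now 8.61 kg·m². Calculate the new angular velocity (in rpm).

Angular momentum about the spin axis is conserved since the torque about it is zero.
ω₂ = I₁ω₁ / I₂ = (6.090)(1.02 rev/s) / (8.610) = 0.7215 rev/s = 43.29 rpm.

ω₂ ≈ 43.3 rpm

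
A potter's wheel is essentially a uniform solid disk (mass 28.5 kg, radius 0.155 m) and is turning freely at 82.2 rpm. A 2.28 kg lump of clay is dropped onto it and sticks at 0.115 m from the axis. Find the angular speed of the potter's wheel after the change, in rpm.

ω_f ≈ 75.5 rpm

The added mass arrives with no angular momentum about the axis, and any external torque about the axis is negligible, so the system's angular momentum is conserved.
I_p = ½(28.5)(0.155)² = 0.3424 kg·m².
Added inertia Σmr² = (2.28)(0.115)² = 0.03015 kg·m²; I_f = 0.3424 + 0.03015 = 0.3725 kg·m².
ω_f = I_p ω_i / I_f = (0.3424)(82.2) / 0.3725 = 75.55 rpm.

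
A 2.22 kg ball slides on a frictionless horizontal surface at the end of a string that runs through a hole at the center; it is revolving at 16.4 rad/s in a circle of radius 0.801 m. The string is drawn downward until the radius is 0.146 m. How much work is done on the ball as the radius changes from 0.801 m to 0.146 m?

W ≈ 5570 J

The constraining force is radial, so m r² ω about the center is conserved.
ω₂ = ω₁ (r₁/r₂)² = (16.4)(0.801/0.146)² = 493.6 rad/s.
W = ΔKE = ½m(v₂² − v₁²) = 5574 J.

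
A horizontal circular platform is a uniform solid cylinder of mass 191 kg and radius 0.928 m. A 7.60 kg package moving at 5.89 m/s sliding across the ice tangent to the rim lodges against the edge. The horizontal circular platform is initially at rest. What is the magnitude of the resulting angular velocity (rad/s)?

|ω_f| ≈ 0.468 rad/s

The axle reaction passes through the central axle and exerts no torque about it; angular momentum about the central axle is conserved through the impact.
I_p = ½(191)(0.928)² = 82.24 kg·m². Taking the sense of the package's angular momentum as positive, L_{package} = m v R = (7.60)(5.89)(0.928) = 41.54 kg·m²/s.
L_i = 0 + 41.54 = 41.54 kg·m²/s.
After sticking, I_f = I_p + m R² = 82.24 + (7.60)(0.928)² = 88.79 kg·m².
ω_f = L_i / I_f = 41.54 / 88.79 = 0.4679 rad/s.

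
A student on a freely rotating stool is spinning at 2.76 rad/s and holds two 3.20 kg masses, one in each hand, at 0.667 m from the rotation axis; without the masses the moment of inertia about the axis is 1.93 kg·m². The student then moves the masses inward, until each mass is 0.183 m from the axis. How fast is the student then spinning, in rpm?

ω₂ ≈ 58.7 rpm

With no external torque about the axis, L is conserved: I₁ω₁ = I₂ω₂.
I₁ = 1.93 + 2(3.20)(0.667)² = 4.777 kg·m²; I₂ = 1.93 + 2(3.20)(0.183)² = 2.144 kg·m².
ω₂ = I₁ω₁ / I₂ = (4.777)(2.76 rad/s) / (2.144) = 6.149 rad/s = 58.72 rpm.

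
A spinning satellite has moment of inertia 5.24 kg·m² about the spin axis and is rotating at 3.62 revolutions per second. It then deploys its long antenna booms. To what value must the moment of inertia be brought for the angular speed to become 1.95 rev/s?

I₂ ≈ 9.73 kg·m²

With no external torque about the axis, L is conserved: I₁ω₁ = I₂ω₂.
I₂ = I₁ω₁ / ω₂ = (5.24)(3.62) / (1.95) = 9.728 kg·m².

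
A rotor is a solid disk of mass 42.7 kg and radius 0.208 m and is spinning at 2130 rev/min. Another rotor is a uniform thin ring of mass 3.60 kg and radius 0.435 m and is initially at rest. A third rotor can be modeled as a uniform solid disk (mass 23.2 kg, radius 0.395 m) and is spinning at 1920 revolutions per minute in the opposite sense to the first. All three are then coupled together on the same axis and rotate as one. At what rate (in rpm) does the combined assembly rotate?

No external torque acts about the common axis, so total angular momentum is conserved.
Moments of inertia: I_A = ½(42.7)(0.208)² = 0.9237 kg·m²; I_B = (3.60)(0.435)² = 0.6812 kg·m²; I_C = ½(23.2)(0.395)² = 1.810 kg·m².
Taking A's sense as positive: L = (0.9237)(2130) − (1.810)(1920) = -1508 kg·m²·rpm.
Combined I = 0.9237 + 0.6812 + 1.810 = 3.415 kg·m².
ω_f = L / I = -1508 / 3.415 = -441.5 rpm.

|ω_f| ≈ 441 rpm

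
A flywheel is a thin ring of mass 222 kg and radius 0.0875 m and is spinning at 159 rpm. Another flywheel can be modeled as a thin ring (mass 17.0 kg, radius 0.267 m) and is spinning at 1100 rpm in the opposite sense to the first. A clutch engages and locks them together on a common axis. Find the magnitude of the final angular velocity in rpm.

|ω_f| ≈ 365 rpm

The coupling torques are internal; angular momentum about the shared axis is conserved.
Moments of inertia: I_A = (222)(0.0875)² = 1.700 kg·m²; I_B = (17.0)(0.267)² = 1.212 kg·m².
Taking A's sense as positive: L = (1.700)(159) − (1.212)(1100) = -1063 kg·m²·rpm.
Combined I = 1.700 + 1.212 = 2.912 kg·m².
ω_f = L / I = -1063 / 2.912 = -365.0 rpm.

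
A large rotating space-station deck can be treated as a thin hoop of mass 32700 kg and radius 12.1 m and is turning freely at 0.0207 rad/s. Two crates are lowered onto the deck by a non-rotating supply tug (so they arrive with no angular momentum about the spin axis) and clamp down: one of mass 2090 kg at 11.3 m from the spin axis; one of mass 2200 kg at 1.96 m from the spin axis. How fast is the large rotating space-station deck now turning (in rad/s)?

The added mass arrives with no angular momentum about the spin axis, and any external torque about the spin axis is negligible, so the system's angular momentum is conserved.
I_p = (32700)(12.1)² = 4.788e+06 kg·m².
Added inertia Σmr² = (2090)(11.3)² + (2200)(1.96)² = 2.753e+05 kg·m²; I_f = 4.788e+06 + 2.753e+05 = 5.063e+06 kg·m².
ω_f = I_p ω_i / I_f = (4.788e+06)(0.0207) / 5.063e+06 = 0.01957 rad/s.

ω_f ≈ 0.0196 rad/s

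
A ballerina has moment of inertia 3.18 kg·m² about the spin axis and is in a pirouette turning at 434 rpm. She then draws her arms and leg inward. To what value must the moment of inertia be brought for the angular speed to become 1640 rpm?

I₂ ≈ 0.842 kg·m²

No external torque acts about the spin axis, so angular momentum is conserved.
I₂ = I₁ω₁ / ω₂ = (3.18)(434) / (1640) = 0.8415 kg·m².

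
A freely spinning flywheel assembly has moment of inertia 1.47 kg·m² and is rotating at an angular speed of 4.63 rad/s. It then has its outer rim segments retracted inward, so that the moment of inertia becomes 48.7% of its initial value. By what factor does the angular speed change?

ω₂/ω₁ ≈ 2.05

Angular momentum about the spin axis is conserved since the torque about it is zero.
I₂ = 0.487 × 1.47 = 0.7159 kg·m².
ω₂/ω₁ = I₁/I₂ = 1.470 / 0.7159 = 2.053.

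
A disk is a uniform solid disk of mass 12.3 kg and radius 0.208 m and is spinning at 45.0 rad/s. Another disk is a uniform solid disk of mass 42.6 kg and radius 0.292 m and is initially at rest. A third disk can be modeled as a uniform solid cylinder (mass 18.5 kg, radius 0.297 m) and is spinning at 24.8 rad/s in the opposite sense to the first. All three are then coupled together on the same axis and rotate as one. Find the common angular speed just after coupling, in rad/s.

|ω_f| ≈ 2.85 rad/s

No external torque acts about the common axis, so total angular momentum is conserved.
Moments of inertia: I_A = ½(12.3)(0.208)² = 0.2661 kg·m²; I_B = ½(42.6)(0.292)² = 1.816 kg·m²; I_C = ½(18.5)(0.297)² = 0.8159 kg·m².
Taking A's sense as positive: L = (0.2661)(45.0) − (0.8159)(24.8) = -8.262 kg·m²·rad/s.
Combined I = 0.2661 + 1.816 + 0.8159 = 2.898 kg·m².
ω_f = L / I = -8.262 / 2.898 = -2.851 rad/s.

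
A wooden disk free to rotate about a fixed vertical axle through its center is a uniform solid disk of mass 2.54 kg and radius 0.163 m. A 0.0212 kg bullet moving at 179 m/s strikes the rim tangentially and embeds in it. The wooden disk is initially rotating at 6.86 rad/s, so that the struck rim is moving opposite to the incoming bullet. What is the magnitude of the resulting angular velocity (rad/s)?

|ω_f| ≈ 11.3 rad/s

About the axle the impulsive forces during the collision are internal, so angular momentum about that axis is conserved.
I_p = ½(2.54)(0.163)² = 0.03374 kg·m². Taking the sense of the bullet's angular momentum as positive, L_{bullet} = m v R = (0.0212)(179)(0.163) = 0.6186 kg·m²/s.
L_i = −I_p ω_p + m v R = −(0.03374)(6.86) + 0.6186 = 0.3871 kg·m²/s.
After sticking, I_f = I_p + m R² = 0.03374 + (0.0212)(0.163)² = 0.03431 kg·m².
ω_f = L_i / I_f = 0.3871 / 0.03431 = 11.28 rad/s.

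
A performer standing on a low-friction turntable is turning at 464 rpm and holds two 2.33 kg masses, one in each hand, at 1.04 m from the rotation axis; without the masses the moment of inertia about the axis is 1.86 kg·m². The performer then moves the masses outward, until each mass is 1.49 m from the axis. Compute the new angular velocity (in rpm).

ω₂ ≈ 262 rpm

With no external torque about the axis, L is conserved: I₁ω₁ = I₂ω₂.
I₁ = 1.86 + 2(2.33)(1.04)² = 6.900 kg·m²; I₂ = 1.86 + 2(2.33)(1.49)² = 12.21 kg·m².
ω₂ = I₁ω₁ / I₂ = (6.900)(464 rpm) / (12.21) = 262.3 rpm.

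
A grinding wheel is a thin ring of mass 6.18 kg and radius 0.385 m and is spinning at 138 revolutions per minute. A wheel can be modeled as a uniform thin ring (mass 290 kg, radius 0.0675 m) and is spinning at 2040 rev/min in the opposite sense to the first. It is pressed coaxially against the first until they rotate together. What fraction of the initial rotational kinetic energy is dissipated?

fraction ≈ 0.465

The coupling torques are internal; angular momentum about the shared axis is conserved.
Moments of inertia: I_A = (6.18)(0.385)² = 0.9160 kg·m²; I_B = (290)(0.0675)² = 1.321 kg·m².
Taking A's sense as positive: L = (0.9160)(138) − (1.321)(2040) = -2569 kg·m²·rpm.
Combined I = 0.9160 + 1.321 = 2.237 kg·m².
ω_f = L / I = -2569 / 2.237 = -1148 rpm.
KE_i = ½ΣIω² = 30250 J; KE_f = ½(2.237)(120.2)² = 16180 J.
Fraction dissipated = (KE_i − KE_f)/KE_i = 0.4652.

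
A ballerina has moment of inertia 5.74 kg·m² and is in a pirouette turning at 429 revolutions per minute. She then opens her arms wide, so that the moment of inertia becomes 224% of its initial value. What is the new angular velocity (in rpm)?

Angular momentum about the spin axis is conserved since the torque about it is zero.
I₂ = 2.24 × 5.74 = 12.86 kg·m².
ω₂ = I₁ω₁ / I₂ = (5.740)(429 rpm) / (12.86) = 191.5 rpm.

ω₂ ≈ 192 rpm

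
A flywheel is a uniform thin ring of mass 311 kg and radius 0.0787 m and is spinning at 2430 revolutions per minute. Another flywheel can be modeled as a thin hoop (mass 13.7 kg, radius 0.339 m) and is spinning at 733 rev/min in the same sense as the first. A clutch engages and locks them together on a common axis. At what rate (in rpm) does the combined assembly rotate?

The coupling torques are internal; angular momentum about the shared axis is conserved.
Moments of inertia: I_A = (311)(0.0787)² = 1.926 kg·m²; I_B = (13.7)(0.339)² = 1.574 kg·m².
Taking A's sense as positive: L = (1.926)(2430) + (1.574)(733) = 5835 kg·m²·rpm.
Combined I = 1.926 + 1.574 = 3.501 kg·m².
ω_f = L / I = 5835 / 3.501 = 1667 rpm.

|ω_f| ≈ 1670 rpm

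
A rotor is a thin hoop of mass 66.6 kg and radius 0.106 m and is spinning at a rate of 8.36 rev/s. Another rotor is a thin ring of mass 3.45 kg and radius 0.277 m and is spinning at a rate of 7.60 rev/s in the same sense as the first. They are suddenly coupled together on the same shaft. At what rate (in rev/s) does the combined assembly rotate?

|ω_f| ≈ 8.16 rev/s

No external torque acts about the common axis, so total angular momentum is conserved.
Moments of inertia: I_A = (66.6)(0.106)² = 0.7483 kg·m²; I_B = (3.45)(0.277)² = 0.2647 kg·m².
Taking A's sense as positive: L = (0.7483)(8.36) + (0.2647)(7.60) = 8.268 kg·m²·rev/s.
Combined I = 0.7483 + 0.2647 = 1.013 kg·m².
ω_f = L / I = 8.268 / 1.013 = 8.161 rev/s.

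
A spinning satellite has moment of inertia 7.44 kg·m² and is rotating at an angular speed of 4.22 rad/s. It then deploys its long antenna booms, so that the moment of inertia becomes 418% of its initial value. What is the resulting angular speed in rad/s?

ω₂ ≈ 1.01 rad/s

No external torque acts about the spin axis, so angular momentum is conserved.
I₂ = 4.18 × 7.44 = 31.10 kg·m².
ω₂ = I₁ω₁ / I₂ = (7.440)(4.22 rad/s) / (31.10) = 1.010 rad/s.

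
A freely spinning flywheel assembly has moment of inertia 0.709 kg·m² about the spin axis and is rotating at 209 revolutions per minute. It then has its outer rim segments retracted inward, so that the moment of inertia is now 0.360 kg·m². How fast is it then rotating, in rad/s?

With no external torque about the axis, L is conserved: I₁ω₁ = I₂ω₂.
ω₂ = I₁ω₁ / I₂ = (0.7090)(209 rpm) / (0.3600) = 411.6 rpm = 43.10 rad/s.

ω₂ ≈ 43.1 rad/s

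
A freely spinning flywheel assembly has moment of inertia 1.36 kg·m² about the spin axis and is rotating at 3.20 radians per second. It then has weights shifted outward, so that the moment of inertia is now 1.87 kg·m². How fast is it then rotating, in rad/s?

With no external torque about the axis, L is conserved: I₁ω₁ = I₂ω₂.
ω₂ = I₁ω₁ / I₂ = (1.360)(3.20 rad/s) / (1.870) = 2.327 rad/s.

ω₂ ≈ 2.33 rad/s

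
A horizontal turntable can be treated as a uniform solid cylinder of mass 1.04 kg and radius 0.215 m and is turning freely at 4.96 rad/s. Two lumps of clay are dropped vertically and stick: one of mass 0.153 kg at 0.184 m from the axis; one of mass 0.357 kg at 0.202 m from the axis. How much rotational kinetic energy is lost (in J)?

energy lost ≈ 0.133 J

The added mass arrives with no angular momentum about the axis, and any external torque about the axis is negligible, so the system's angular momentum is conserved.
I_p = ½(1.04)(0.215)² = 0.02404 kg·m².
Added inertia Σmr² = (0.153)(0.184)² + (0.357)(0.202)² = 0.01975 kg·m²; I_f = 0.02404 + 0.01975 = 0.04378 kg·m².
ω_f = I_p ω_i / I_f = (0.02404)(4.96) / 0.04378 = 2.723 rad/s.
KE_i = ½(0.02404)(4.960 rad/s)² = 0.2957 J; KE_f = ½(0.04378)(2.723)² = 0.1623 J.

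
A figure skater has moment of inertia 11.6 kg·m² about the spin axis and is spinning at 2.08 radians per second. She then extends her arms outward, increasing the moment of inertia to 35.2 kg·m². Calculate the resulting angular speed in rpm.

ω₂ ≈ 6.55 rpm

With no external torque about the axis, L is conserved: I₁ω₁ = I₂ω₂.
ω₂ = I₁ω₁ / I₂ = (11.60)(2.08 rad/s) / (35.20) = 0.6855 rad/s = 6.546 rpm.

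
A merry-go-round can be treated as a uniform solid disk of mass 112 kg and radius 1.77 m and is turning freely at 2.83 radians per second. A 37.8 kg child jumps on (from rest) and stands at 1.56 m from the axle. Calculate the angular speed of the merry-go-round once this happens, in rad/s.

ω_f ≈ 1.86 rad/s

No external torque acts about the axle; L_before = L_after.
I_p = ½(112)(1.77)² = 175.4 kg·m².
Added inertia Σmr² = (37.8)(1.56)² = 91.99 kg·m²; I_f = 175.4 + 91.99 = 267.4 kg·m².
ω_f = I_p ω_i / I_f = (175.4)(2.83) / 267.4 = 1.857 rad/s.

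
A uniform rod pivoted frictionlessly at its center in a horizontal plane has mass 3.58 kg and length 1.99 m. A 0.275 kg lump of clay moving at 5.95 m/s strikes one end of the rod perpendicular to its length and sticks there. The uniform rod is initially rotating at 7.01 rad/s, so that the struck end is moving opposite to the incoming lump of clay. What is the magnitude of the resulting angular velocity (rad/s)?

|ω_f| ≈ 4.58 rad/s

About the pivot the impulsive forces during the collision are internal, so angular momentum about that axis is conserved.
I_p = (1/12)(3.58)(1.99)² = 1.181 kg·m². Taking the sense of the lump of clay's angular momentum as positive, L_{lump} = m v R = (0.275)(5.95)(1.99/2) = 1.628 kg·m²/s.
L_i = −I_p ω_p + m v R = −(1.181)(7.01) + 1.628 = -6.654 kg·m²/s.
After sticking, I_f = I_p + m R² = 1.181 + (0.275)(1.99/2)² = 1.454 kg·m².
ω_f = L_i / I_f = -6.654 / 1.454 = -4.577 rad/s.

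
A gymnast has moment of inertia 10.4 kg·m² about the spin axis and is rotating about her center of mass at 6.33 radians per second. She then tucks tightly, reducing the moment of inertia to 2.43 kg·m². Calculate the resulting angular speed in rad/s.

ω₂ ≈ 27.1 rad/s

Angular momentum about the spin axis is conserved since the torque about it is zero.
ω₂ = I₁ω₁ / I₂ = (10.40)(6.33 rad/s) / (2.430) = 27.09 rad/s.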